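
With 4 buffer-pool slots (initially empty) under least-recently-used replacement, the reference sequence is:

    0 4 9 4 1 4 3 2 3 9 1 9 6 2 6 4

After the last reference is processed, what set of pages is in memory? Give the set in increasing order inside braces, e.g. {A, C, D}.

0 → fault, frames [0]
4 → fault, frames [0, 4]
9 → fault, frames [0, 4, 9]
4 → hit
1 → fault, frames [0, 9, 4, 1]
4 → hit
3 → fault, evict 0, frames [9, 1, 4, 3]
2 → fault, evict 9, frames [1, 4, 3, 2]
3 → hit
9 → fault, evict 1, frames [4, 2, 3, 9]
1 → fault, evict 4, frames [2, 3, 9, 1]
9 → hit
6 → fault, evict 2, frames [3, 1, 9, 6]
2 → fault, evict 3, frames [1, 9, 6, 2]
6 → hit
4 → fault, evict 1, frames [9, 2, 6, 4]

{2, 4, 6, 9}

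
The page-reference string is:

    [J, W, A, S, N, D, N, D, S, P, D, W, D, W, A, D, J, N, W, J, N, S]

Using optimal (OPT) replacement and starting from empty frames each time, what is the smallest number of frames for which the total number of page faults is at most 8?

f=1: 22 faults
f=2: 15 faults
f=3: 12 faults
f=4: 10 faults
f=5: 9 faults
f=6: 8 faults
f=7: 7 faults
Smallest f with faults ≤ 8 is 6.

6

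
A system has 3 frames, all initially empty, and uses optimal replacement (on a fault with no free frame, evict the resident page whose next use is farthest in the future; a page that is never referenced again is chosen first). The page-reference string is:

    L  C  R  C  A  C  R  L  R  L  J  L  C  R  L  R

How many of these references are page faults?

7

L -> miss, frames (L)
C -> miss, frames (L C)
R -> miss, frames (L C R)
C -> hit
A -> miss, evict L, frames (C R A)
C -> hit
R -> hit
L -> miss, evict A, frames (C R L)
R -> hit
L -> hit
J -> miss, evict R, frames (C L J)
L -> hit
C -> hit
R -> miss, evict J, frames (C L R)
L -> hit
R -> hit
Page faults: 7.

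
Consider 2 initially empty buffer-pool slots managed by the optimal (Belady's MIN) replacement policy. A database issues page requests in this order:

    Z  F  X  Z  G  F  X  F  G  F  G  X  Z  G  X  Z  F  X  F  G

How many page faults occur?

Z -> fault, frames [Z]
F -> fault, frames [Z, F]
X -> fault, evict F, frames [Z, X]
Z -> hit
G -> fault, evict Z, frames [X, G]
F -> fault, evict G, frames [X, F]
X -> hit
F -> hit
G -> fault, evict X, frames [F, G]
F -> hit
G -> hit
X -> fault, evict F, frames [G, X]
Z -> fault, evict X, frames [G, Z]
G -> hit
X -> fault, evict G, frames [Z, X]
Z -> hit
F -> fault, evict Z, frames [X, F]
X -> hit
F -> hit
G -> fault, evict F, frames [X, G]
Page faults: 11.

11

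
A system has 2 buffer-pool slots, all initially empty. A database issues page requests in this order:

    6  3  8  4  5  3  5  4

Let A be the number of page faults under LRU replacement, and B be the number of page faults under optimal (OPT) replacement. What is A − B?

Under LRU: F F F F F F . F → 7 faults.
Under OPT: F F F F F . . F → 6 faults.
A − B = 7 − 6 = 1.

1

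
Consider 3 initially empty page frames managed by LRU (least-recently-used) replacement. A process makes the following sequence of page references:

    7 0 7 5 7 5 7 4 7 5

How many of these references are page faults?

4

7 -> miss, frames [7]
0 -> miss, frames [7, 0]
7 -> hit
5 -> miss, frames [0, 7, 5]
7 -> hit
5 -> hit
7 -> hit
4 -> miss, evict 0, frames [5, 7, 4]
7 -> hit
5 -> hit
Page faults: 4.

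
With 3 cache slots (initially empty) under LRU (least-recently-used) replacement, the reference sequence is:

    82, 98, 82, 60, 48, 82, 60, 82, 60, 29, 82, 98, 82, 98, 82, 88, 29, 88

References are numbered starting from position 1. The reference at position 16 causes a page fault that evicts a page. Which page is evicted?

pos 1: 82 → miss, frames (82)
pos 2: 98 → miss, frames (82 98)
pos 3: 82 → hit
pos 4: 60 → miss, frames (98 82 60)
pos 5: 48 → miss, evict 98, frames (82 60 48)
pos 6: 82 → hit
pos 7: 60 → hit
pos 8: 82 → hit
pos 9: 60 → hit
pos 10: 29 → miss, evict 48, frames (82 60 29)
pos 11: 82 → hit
pos 12: 98 → miss, evict 60, frames (29 82 98)
pos 13: 82 → hit
pos 14: 98 → hit
pos 15: 82 → hit
pos 16: 88 → miss, evict 29, frames (98 82 88)
At position 16, page 29 is evicted.

29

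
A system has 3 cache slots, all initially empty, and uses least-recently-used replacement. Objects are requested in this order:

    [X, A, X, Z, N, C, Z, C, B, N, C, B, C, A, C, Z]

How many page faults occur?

X: miss, frames [X]
A: miss, frames [X, A]
X: hit
Z: miss, frames [A, X, Z]
N: miss, evict A, frames [X, Z, N]
C: miss, evict X, frames [Z, N, C]
Z: hit
C: hit
B: miss, evict N, frames [Z, C, B]
N: miss, evict Z, frames [C, B, N]
C: hit
B: hit
C: hit
A: miss, evict N, frames [B, C, A]
C: hit
Z: miss, evict B, frames [A, C, Z]
Page faults: 9.

9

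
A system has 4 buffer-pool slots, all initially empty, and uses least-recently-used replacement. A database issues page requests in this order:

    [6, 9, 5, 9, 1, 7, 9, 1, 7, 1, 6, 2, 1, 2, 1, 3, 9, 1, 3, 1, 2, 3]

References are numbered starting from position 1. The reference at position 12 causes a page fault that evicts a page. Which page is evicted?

pos 1: 6: miss, frames (6)
pos 2: 9: miss, frames (6 9)
pos 3: 5: miss, frames (6 9 5)
pos 4: 9: hit
pos 5: 1: miss, frames (6 5 9 1)
pos 6: 7: miss, evict 6, frames (5 9 1 7)
pos 7: 9: hit
pos 8: 1: hit
pos 9: 7: hit
pos 10: 1: hit
pos 11: 6: miss, evict 5, frames (9 7 1 6)
pos 12: 2: miss, evict 9, frames (7 1 6 2)
At position 12, page 9 is evicted.

9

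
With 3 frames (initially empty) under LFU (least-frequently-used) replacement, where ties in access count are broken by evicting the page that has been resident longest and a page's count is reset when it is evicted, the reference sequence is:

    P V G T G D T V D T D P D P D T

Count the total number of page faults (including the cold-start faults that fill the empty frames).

P → miss, frames {P}
V → miss, frames {P,V}
G → miss, frames {P,V,G}
T → miss, evict P, frames {V,G,T}
G → hit
D → miss, evict V, frames {G,T,D}
T → hit
V → miss, evict D, frames {G,T,V}
D → miss, evict V, frames {G,T,D}
T → hit
D → hit
P → miss, evict G, frames {T,D,P}
D → hit
P → hit
D → hit
T → hit
Page faults: 8.

8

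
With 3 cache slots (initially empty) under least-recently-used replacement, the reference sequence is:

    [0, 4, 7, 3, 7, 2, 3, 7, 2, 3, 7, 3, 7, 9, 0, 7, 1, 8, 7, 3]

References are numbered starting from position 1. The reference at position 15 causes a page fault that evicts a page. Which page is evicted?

pos 1: 0: miss, frames (0)
pos 2: 4: miss, frames (0 4)
pos 3: 7: miss, frames (0 4 7)
pos 4: 3: miss, evict 0, frames (4 7 3)
pos 5: 7: hit
pos 6: 2: miss, evict 4, frames (3 7 2)
pos 7: 3: hit
pos 8: 7: hit
pos 9: 2: hit
pos 10: 3: hit
pos 11: 7: hit
pos 12: 3: hit
pos 13: 7: hit
pos 14: 9: miss, evict 2, frames (3 7 9)
pos 15: 0: miss, evict 3, frames (7 9 0)
At position 15, page 3 is evicted.

3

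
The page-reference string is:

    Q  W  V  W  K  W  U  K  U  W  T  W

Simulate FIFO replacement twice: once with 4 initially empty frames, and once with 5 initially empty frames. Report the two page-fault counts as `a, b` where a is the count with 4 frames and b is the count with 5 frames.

4 frames: F F F . F . F . . . F F → 7 faults.
5 frames: F F F . F . F . . . F . → 6 faults.
6 < 7: adding a frame reduced faults, as is typical.

7, 6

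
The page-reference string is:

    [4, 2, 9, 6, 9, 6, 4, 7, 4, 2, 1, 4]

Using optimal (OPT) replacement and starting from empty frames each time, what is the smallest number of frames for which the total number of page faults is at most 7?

3

f=1: 12 faults
f=2: 8 faults
f=3: 7 faults
f=4: 6 faults
f=5: 6 faults
f=6: 6 faults
Smallest f with faults ≤ 7 is 3.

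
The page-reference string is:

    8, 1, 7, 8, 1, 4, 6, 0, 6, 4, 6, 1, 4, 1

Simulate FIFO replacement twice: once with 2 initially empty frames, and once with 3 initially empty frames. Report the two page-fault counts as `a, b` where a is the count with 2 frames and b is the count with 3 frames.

12, 8

2 frames: F F F F F F F F . F F F F . → 12 faults.
3 frames: F F F . . F F F . . . F F . → 8 faults.
8 < 12: adding a frame reduced faults, as is typical.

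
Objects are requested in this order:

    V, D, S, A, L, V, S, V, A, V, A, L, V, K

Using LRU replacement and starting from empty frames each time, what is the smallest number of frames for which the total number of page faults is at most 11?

f=1: 14 faults
f=2: 11 faults
f=3: 10 faults
f=4: 7 faults
f=5: 6 faults
f=6: 6 faults
Smallest f with faults ≤ 11 is 2.

2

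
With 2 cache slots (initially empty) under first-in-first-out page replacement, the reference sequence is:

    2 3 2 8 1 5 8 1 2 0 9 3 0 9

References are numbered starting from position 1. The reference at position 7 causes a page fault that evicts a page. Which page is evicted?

1

pos 1: 2: miss, frames [2]
pos 2: 3: miss, frames [2, 3]
pos 3: 2: hit
pos 4: 8: miss, evict 2, frames [3, 8]
pos 5: 1: miss, evict 3, frames [8, 1]
pos 6: 5: miss, evict 8, frames [1, 5]
pos 7: 8: miss, evict 1, frames [5, 8]
At position 7, page 1 is evicted.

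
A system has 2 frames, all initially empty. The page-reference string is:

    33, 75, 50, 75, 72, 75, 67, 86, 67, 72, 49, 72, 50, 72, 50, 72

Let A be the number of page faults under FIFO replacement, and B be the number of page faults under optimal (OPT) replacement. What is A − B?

2

Under FIFO: F F F . F F F F . F F . F F . . → 11 faults.
Under OPT: F F F . F . F F . F F . F . . . → 9 faults.
A − B = 11 − 9 = 2.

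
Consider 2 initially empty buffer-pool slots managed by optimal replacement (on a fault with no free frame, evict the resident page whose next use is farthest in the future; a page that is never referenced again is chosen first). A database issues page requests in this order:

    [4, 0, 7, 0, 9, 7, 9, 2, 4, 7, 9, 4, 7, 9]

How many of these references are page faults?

8

4 -> miss, frames [4]
0 -> miss, frames [4, 0]
7 -> miss, evict 4, frames [0, 7]
0 -> hit
9 -> miss, evict 0, frames [7, 9]
7 -> hit
9 -> hit
2 -> miss, evict 9, frames [7, 2]
4 -> miss, evict 2, frames [7, 4]
7 -> hit
9 -> miss, evict 7, frames [4, 9]
4 -> hit
7 -> miss, evict 4, frames [9, 7]
9 -> hit
Page faults: 8.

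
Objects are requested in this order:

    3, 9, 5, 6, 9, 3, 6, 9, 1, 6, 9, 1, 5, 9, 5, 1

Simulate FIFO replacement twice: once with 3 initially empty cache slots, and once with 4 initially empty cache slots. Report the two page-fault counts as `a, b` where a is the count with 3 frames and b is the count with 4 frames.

11, 5

3 frames: F F F F . F . F F F . . F F . F → 11 faults.
4 frames: F F F F . . . . F . . . . . . . → 5 faults.
5 < 11: adding a frame reduced faults, as is typical.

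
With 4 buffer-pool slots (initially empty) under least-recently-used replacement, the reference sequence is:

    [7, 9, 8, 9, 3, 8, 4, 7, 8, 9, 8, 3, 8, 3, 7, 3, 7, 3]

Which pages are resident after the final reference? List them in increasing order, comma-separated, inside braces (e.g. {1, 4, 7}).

7 → fault, frames {7}
9 → fault, frames {7,9}
8 → fault, frames {7,9,8}
9 → hit
3 → fault, frames {7,8,9,3}
8 → hit
4 → fault, evict 7, frames {9,3,8,4}
7 → fault, evict 9, frames {3,8,4,7}
8 → hit
9 → fault, evict 3, frames {4,7,8,9}
8 → hit
3 → fault, evict 4, frames {7,9,8,3}
8 → hit
3 → hit
7 → hit
3 → hit
7 → hit
3 → hit

{3, 7, 8, 9}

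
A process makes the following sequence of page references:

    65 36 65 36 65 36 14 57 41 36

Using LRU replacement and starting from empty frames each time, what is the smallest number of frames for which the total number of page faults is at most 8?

2

f=1: 10 faults
f=2: 6 faults
f=3: 6 faults
f=4: 5 faults
f=5: 5 faults
Smallest f with faults ≤ 8 is 2.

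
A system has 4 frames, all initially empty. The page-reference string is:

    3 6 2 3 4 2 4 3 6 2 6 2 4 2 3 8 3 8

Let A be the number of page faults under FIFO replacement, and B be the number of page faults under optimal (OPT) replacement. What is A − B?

Under FIFO: F F F . F . . . . . . . . . . F F . → 6 faults.
Under OPT: F F F . F . . . . . . . . . . F . . → 5 faults.
A − B = 6 − 5 = 1.

1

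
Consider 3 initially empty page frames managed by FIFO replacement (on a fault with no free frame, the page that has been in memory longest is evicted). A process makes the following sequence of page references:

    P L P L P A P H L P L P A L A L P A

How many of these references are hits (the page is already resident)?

11

P: miss, frames (P)
L: miss, frames (P L)
P: hit
L: hit
P: hit
A: miss, frames (P L A)
P: hit
H: miss, evict P, frames (L A H)
L: hit
P: miss, evict L, frames (A H P)
L: miss, evict A, frames (H P L)
P: hit
A: miss, evict H, frames (P L A)
L: hit
A: hit
L: hit
P: hit
A: hit
Hits: 11.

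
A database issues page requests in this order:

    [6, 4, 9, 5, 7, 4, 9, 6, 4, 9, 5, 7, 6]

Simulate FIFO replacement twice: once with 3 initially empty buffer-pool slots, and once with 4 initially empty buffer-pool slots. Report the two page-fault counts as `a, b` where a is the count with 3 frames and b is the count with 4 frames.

3 frames: F F F F F F F F . . F F . → 10 faults.
4 frames: F F F F F . . F F F F F F → 11 faults.
11 > 10: adding a frame increased faults — Belady's anomaly.

10, 11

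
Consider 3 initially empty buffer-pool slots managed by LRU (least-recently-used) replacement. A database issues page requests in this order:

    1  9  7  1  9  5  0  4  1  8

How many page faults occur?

1 → fault, frames (1)
9 → fault, frames (1 9)
7 → fault, frames (1 9 7)
1 → hit
9 → hit
5 → fault, evict 7, frames (1 9 5)
0 → fault, evict 1, frames (9 5 0)
4 → fault, evict 9, frames (5 0 4)
1 → fault, evict 5, frames (0 4 1)
8 → fault, evict 0, frames (4 1 8)
Page faults: 8.

8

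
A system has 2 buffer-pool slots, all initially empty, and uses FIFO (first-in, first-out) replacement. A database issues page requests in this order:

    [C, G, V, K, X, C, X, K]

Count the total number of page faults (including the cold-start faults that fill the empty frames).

7

C -> fault, frames (C)
G -> fault, frames (C G)
V -> fault, evict C, frames (G V)
K -> fault, evict G, frames (V K)
X -> fault, evict V, frames (K X)
C -> fault, evict K, frames (X C)
X -> hit
K -> fault, evict X, frames (C K)
Page faults: 7.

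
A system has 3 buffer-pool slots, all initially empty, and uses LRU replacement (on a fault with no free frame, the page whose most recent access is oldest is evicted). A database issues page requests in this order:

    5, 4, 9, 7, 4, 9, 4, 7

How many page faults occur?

5 -> miss, frames [5]
4 -> miss, frames [5, 4]
9 -> miss, frames [5, 4, 9]
7 -> miss, evict 5, frames [4, 9, 7]
4 -> hit
9 -> hit
4 -> hit
7 -> hit
Page faults: 4.

4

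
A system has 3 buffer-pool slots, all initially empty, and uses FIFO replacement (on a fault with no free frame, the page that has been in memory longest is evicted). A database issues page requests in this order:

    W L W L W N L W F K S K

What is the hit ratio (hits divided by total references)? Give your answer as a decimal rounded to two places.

0.50

W -> miss, frames {W}
L -> miss, frames {W,L}
W -> hit
L -> hit
W -> hit
N -> miss, frames {W,L,N}
L -> hit
W -> hit
F -> miss, evict W, frames {L,N,F}
K -> miss, evict L, frames {N,F,K}
S -> miss, evict N, frames {F,K,S}
K -> hit
Hits: 6 of 12 references → 6/12 = 0.5000.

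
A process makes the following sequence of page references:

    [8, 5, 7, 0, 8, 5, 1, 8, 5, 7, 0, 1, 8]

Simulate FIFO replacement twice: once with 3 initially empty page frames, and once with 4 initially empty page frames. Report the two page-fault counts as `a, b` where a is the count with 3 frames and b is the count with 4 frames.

10, 11

3 frames: F F F F F F F . . F F . F → 10 faults.
4 frames: F F F F . . F F F F F F F → 11 faults.
11 > 10: adding a frame increased faults — Belady's anomaly.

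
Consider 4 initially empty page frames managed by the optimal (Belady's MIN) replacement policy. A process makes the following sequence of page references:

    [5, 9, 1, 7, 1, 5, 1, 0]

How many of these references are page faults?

5: fault, frames [5]
9: fault, frames [5, 9]
1: fault, frames [5, 9, 1]
7: fault, frames [5, 9, 1, 7]
1: hit
5: hit
1: hit
0: fault, evict 7, frames [5, 9, 1, 0]
Page faults: 5.

5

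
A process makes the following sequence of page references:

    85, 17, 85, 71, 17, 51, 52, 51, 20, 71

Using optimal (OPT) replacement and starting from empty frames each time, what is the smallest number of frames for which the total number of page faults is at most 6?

3

f=1: 10 faults
f=2: 7 faults
f=3: 6 faults
f=4: 6 faults
f=5: 6 faults
f=6: 6 faults
Smallest f with faults ≤ 6 is 3.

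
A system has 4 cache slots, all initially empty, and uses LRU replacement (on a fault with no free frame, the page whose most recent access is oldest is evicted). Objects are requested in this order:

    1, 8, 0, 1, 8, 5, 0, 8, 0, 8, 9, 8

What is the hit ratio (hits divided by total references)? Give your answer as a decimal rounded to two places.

1 -> miss, frames (1)
8 -> miss, frames (1 8)
0 -> miss, frames (1 8 0)
1 -> hit
8 -> hit
5 -> miss, frames (0 1 8 5)
0 -> hit
8 -> hit
0 -> hit
8 -> hit
9 -> miss, evict 1, frames (5 0 8 9)
8 -> hit
Hits: 7 of 12 references → 7/12 = 0.5833.

0.58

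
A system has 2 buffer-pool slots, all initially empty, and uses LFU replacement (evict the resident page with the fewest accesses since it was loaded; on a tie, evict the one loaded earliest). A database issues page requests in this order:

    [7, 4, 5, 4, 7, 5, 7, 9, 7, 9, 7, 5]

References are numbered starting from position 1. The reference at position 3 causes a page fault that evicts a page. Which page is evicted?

pos 1: 7: miss, frames [7]
pos 2: 4: miss, frames [7, 4]
pos 3: 5: miss, evict 7, frames [4, 5]
At position 3, page 7 is evicted.

7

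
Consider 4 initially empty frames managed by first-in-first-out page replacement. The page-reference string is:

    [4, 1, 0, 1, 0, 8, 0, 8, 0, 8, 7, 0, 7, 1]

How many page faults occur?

5

4 -> fault, frames (4)
1 -> fault, frames (4 1)
0 -> fault, frames (4 1 0)
1 -> hit
0 -> hit
8 -> fault, frames (4 1 0 8)
0 -> hit
8 -> hit
0 -> hit
8 -> hit
7 -> fault, evict 4, frames (1 0 8 7)
0 -> hit
7 -> hit
1 -> hit
Page faults: 5.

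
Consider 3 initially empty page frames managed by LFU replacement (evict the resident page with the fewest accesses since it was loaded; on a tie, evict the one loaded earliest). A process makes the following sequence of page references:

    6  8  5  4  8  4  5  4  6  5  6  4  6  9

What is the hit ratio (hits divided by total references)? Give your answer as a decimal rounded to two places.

0.57

6: miss, frames [6]
8: miss, frames [6, 8]
5: miss, frames [6, 8, 5]
4: miss, evict 6, frames [8, 5, 4]
8: hit
4: hit
5: hit
4: hit
6: miss, evict 8, frames [5, 4, 6]
5: hit
6: hit
4: hit
6: hit
9: miss, evict 5, frames [4, 6, 9]
Hits: 8 of 14 references → 8/14 = 0.5714.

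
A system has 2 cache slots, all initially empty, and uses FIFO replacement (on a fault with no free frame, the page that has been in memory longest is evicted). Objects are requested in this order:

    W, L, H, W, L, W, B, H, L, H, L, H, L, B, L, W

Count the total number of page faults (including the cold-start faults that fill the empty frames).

10

W → fault, frames (W)
L → fault, frames (W L)
H → fault, evict W, frames (L H)
W → fault, evict L, frames (H W)
L → fault, evict H, frames (W L)
W → hit
B → fault, evict W, frames (L B)
H → fault, evict L, frames (B H)
L → fault, evict B, frames (H L)
H → hit
L → hit
H → hit
L → hit
B → fault, evict H, frames (L B)
L → hit
W → fault, evict L, frames (B W)
Page faults: 10.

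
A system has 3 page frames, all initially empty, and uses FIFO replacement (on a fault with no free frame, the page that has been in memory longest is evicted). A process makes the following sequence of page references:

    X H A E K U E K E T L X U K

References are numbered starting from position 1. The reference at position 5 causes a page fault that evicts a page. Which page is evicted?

H

pos 1: X -> miss, frames {X}
pos 2: H -> miss, frames {X,H}
pos 3: A -> miss, frames {X,H,A}
pos 4: E -> miss, evict X, frames {H,A,E}
pos 5: K -> miss, evict H, frames {A,E,K}
At position 5, page H is evicted.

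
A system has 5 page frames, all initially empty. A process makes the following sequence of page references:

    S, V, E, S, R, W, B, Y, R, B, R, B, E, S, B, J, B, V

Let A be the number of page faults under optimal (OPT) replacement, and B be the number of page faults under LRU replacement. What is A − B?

-2

Under OPT: F F F . F F F F . . . . . . . F . F → 9 faults.
Under LRU: F F F . F F F F . . . . F F . F . F → 11 faults.
A − B = 9 − 11 = -2.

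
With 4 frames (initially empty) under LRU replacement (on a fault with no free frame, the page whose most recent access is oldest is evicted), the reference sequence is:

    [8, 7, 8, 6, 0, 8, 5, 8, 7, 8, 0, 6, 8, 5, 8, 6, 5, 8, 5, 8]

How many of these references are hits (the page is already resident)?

12

8: miss, frames {8}
7: miss, frames {8,7}
8: hit
6: miss, frames {7,8,6}
0: miss, frames {7,8,6,0}
8: hit
5: miss, evict 7, frames {6,0,8,5}
8: hit
7: miss, evict 6, frames {0,5,8,7}
8: hit
0: hit
6: miss, evict 5, frames {7,8,0,6}
8: hit
5: miss, evict 7, frames {0,6,8,5}
8: hit
6: hit
5: hit
8: hit
5: hit
8: hit
Hits: 12.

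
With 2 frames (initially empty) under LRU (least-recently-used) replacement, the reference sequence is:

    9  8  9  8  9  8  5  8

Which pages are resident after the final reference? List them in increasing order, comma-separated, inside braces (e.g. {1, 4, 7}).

9 → miss, frames [9]
8 → miss, frames [9, 8]
9 → hit
8 → hit
9 → hit
8 → hit
5 → miss, evict 9, frames [8, 5]
8 → hit

{5, 8}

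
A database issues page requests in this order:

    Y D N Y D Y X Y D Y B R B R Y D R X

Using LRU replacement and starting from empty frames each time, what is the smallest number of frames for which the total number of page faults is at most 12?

f=1: 18 faults
f=2: 13 faults
f=3: 8 faults
f=4: 7 faults
f=5: 6 faults
f=6: 6 faults
Smallest f with faults ≤ 12 is 3.

3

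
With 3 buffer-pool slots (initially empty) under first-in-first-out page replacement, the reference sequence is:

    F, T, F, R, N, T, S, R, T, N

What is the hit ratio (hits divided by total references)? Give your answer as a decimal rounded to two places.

F -> fault, frames {F}
T -> fault, frames {F,T}
F -> hit
R -> fault, frames {F,T,R}
N -> fault, evict F, frames {T,R,N}
T -> hit
S -> fault, evict T, frames {R,N,S}
R -> hit
T -> fault, evict R, frames {N,S,T}
N -> hit
Hits: 4 of 10 references → 4/10 = 0.4000.

0.40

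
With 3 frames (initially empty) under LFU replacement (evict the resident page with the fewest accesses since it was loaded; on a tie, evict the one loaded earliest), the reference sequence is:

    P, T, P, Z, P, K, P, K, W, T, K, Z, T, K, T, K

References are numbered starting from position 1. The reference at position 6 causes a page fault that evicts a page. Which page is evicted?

pos 1: P → fault, frames {P}
pos 2: T → fault, frames {P,T}
pos 3: P → hit
pos 4: Z → fault, frames {P,T,Z}
pos 5: P → hit
pos 6: K → fault, evict T, frames {P,Z,K}
At position 6, page T is evicted.

T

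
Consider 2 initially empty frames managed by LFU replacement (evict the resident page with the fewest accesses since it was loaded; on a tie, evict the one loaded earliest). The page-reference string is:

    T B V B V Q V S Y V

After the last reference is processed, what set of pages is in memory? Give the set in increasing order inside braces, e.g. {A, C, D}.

{V, Y}

T → miss, frames (T)
B → miss, frames (T B)
V → miss, evict T, frames (B V)
B → hit
V → hit
Q → miss, evict B, frames (V Q)
V → hit
S → miss, evict Q, frames (V S)
Y → miss, evict S, frames (V Y)
V → hit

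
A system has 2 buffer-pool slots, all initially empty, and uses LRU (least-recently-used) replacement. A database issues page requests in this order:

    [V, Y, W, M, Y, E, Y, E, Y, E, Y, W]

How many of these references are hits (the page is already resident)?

5

V -> fault, frames [V]
Y -> fault, frames [V, Y]
W -> fault, evict V, frames [Y, W]
M -> fault, evict Y, frames [W, M]
Y -> fault, evict W, frames [M, Y]
E -> fault, evict M, frames [Y, E]
Y -> hit
E -> hit
Y -> hit
E -> hit
Y -> hit
W -> fault, evict E, frames [Y, W]
Hits: 5.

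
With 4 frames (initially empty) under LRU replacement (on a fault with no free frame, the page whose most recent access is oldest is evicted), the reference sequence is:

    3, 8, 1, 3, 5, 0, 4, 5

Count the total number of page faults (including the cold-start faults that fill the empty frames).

6

3 -> miss, frames (3)
8 -> miss, frames (3 8)
1 -> miss, frames (3 8 1)
3 -> hit
5 -> miss, frames (8 1 3 5)
0 -> miss, evict 8, frames (1 3 5 0)
4 -> miss, evict 1, frames (3 5 0 4)
5 -> hit
Page faults: 6.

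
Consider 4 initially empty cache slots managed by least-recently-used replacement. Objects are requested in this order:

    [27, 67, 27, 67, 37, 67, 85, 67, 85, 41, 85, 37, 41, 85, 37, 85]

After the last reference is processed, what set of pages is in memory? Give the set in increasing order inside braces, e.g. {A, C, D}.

{37, 41, 67, 85}

27 -> miss, frames [27]
67 -> miss, frames [27, 67]
27 -> hit
67 -> hit
37 -> miss, frames [27, 67, 37]
67 -> hit
85 -> miss, frames [27, 37, 67, 85]
67 -> hit
85 -> hit
41 -> miss, evict 27, frames [37, 67, 85, 41]
85 -> hit
37 -> hit
41 -> hit
85 -> hit
37 -> hit
85 -> hit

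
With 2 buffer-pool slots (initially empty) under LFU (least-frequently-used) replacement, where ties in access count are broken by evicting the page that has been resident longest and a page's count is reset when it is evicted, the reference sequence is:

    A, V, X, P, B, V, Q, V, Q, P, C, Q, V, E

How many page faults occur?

11

A: miss, frames {A}
V: miss, frames {A,V}
X: miss, evict A, frames {V,X}
P: miss, evict V, frames {X,P}
B: miss, evict X, frames {P,B}
V: miss, evict P, frames {B,V}
Q: miss, evict B, frames {V,Q}
V: hit
Q: hit
P: miss, evict V, frames {Q,P}
C: miss, evict P, frames {Q,C}
Q: hit
V: miss, evict C, frames {Q,V}
E: miss, evict V, frames {Q,E}
Page faults: 11.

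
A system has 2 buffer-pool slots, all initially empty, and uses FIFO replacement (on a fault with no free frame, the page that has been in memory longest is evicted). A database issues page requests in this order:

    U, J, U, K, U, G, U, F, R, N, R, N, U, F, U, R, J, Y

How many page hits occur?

5

U → miss, frames (U)
J → miss, frames (U J)
U → hit
K → miss, evict U, frames (J K)
U → miss, evict J, frames (K U)
G → miss, evict K, frames (U G)
U → hit
F → miss, evict U, frames (G F)
R → miss, evict G, frames (F R)
N → miss, evict F, frames (R N)
R → hit
N → hit
U → miss, evict R, frames (N U)
F → miss, evict N, frames (U F)
U → hit
R → miss, evict U, frames (F R)
J → miss, evict F, frames (R J)
Y → miss, evict R, frames (J Y)
Hits: 5.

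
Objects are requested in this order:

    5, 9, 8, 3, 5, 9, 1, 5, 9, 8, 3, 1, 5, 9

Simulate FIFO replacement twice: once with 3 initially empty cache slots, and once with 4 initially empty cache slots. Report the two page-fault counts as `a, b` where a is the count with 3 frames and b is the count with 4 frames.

3 frames: F F F F F F F . . F F . F F → 11 faults.
4 frames: F F F F . . F F F F F F F F → 12 faults.
12 > 11: adding a frame increased faults — Belady's anomaly.

11, 12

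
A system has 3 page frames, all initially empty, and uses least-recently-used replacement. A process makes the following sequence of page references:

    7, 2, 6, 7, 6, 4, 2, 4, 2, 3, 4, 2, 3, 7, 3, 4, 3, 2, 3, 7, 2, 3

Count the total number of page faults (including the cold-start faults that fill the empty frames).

10

7: miss, frames [7]
2: miss, frames [7, 2]
6: miss, frames [7, 2, 6]
7: hit
6: hit
4: miss, evict 2, frames [7, 6, 4]
2: miss, evict 7, frames [6, 4, 2]
4: hit
2: hit
3: miss, evict 6, frames [4, 2, 3]
4: hit
2: hit
3: hit
7: miss, evict 4, frames [2, 3, 7]
3: hit
4: miss, evict 2, frames [7, 3, 4]
3: hit
2: miss, evict 7, frames [4, 3, 2]
3: hit
7: miss, evict 4, frames [2, 3, 7]
2: hit
3: hit
Page faults: 10.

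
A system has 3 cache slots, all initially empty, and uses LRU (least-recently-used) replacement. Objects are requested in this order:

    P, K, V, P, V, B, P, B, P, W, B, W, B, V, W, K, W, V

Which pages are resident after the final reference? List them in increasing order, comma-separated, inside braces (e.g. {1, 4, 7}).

P → fault, frames (P)
K → fault, frames (P K)
V → fault, frames (P K V)
P → hit
V → hit
B → fault, evict K, frames (P V B)
P → hit
B → hit
P → hit
W → fault, evict V, frames (B P W)
B → hit
W → hit
B → hit
V → fault, evict P, frames (W B V)
W → hit
K → fault, evict B, frames (V W K)
W → hit
V → hit

{K, V, W}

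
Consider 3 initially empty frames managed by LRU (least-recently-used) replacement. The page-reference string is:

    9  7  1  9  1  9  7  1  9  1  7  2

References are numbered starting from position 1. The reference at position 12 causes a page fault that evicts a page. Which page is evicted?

9

pos 1: 9: fault, frames {9}
pos 2: 7: fault, frames {9,7}
pos 3: 1: fault, frames {9,7,1}
pos 4: 9: hit
pos 5: 1: hit
pos 6: 9: hit
pos 7: 7: hit
pos 8: 1: hit
pos 9: 9: hit
pos 10: 1: hit
pos 11: 7: hit
pos 12: 2: fault, evict 9, frames {1,7,2}
At position 12, page 9 is evicted.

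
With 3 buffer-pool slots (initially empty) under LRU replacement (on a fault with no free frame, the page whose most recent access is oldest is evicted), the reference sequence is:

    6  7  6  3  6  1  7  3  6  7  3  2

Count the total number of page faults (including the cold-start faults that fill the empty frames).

8

6 → miss, frames {6}
7 → miss, frames {6,7}
6 → hit
3 → miss, frames {7,6,3}
6 → hit
1 → miss, evict 7, frames {3,6,1}
7 → miss, evict 3, frames {6,1,7}
3 → miss, evict 6, frames {1,7,3}
6 → miss, evict 1, frames {7,3,6}
7 → hit
3 → hit
2 → miss, evict 6, frames {7,3,2}
Page faults: 8.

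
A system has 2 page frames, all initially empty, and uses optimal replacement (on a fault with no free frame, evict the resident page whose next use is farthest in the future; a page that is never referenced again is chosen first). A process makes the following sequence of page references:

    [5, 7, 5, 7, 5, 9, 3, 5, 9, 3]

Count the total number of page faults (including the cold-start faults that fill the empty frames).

5: fault, frames [5]
7: fault, frames [5, 7]
5: hit
7: hit
5: hit
9: fault, evict 7, frames [5, 9]
3: fault, evict 9, frames [5, 3]
5: hit
9: fault, evict 5, frames [3, 9]
3: hit
Page faults: 5.

5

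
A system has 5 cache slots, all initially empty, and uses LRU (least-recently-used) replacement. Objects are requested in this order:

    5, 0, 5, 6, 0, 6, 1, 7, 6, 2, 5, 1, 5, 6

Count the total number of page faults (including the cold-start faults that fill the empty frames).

7

5 -> miss, frames [5]
0 -> miss, frames [5, 0]
5 -> hit
6 -> miss, frames [0, 5, 6]
0 -> hit
6 -> hit
1 -> miss, frames [5, 0, 6, 1]
7 -> miss, frames [5, 0, 6, 1, 7]
6 -> hit
2 -> miss, evict 5, frames [0, 1, 7, 6, 2]
5 -> miss, evict 0, frames [1, 7, 6, 2, 5]
1 -> hit
5 -> hit
6 -> hit
Page faults: 7.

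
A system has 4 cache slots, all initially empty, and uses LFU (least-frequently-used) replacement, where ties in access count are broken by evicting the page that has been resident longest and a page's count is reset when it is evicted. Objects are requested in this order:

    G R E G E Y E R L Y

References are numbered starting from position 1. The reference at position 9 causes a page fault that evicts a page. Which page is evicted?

Y

pos 1: G: fault, frames {G}
pos 2: R: fault, frames {G,R}
pos 3: E: fault, frames {G,R,E}
pos 4: G: hit
pos 5: E: hit
pos 6: Y: fault, frames {G,R,E,Y}
pos 7: E: hit
pos 8: R: hit
pos 9: L: fault, evict Y, frames {G,R,E,L}
At position 9, page Y is evicted.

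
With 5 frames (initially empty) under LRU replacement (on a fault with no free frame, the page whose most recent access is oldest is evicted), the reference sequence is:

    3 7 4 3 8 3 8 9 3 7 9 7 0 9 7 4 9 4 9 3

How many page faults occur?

3 → miss, frames {3}
7 → miss, frames {3,7}
4 → miss, frames {3,7,4}
3 → hit
8 → miss, frames {7,4,3,8}
3 → hit
8 → hit
9 → miss, frames {7,4,3,8,9}
3 → hit
7 → hit
9 → hit
7 → hit
0 → miss, evict 4, frames {8,3,9,7,0}
9 → hit
7 → hit
4 → miss, evict 8, frames {3,0,9,7,4}
9 → hit
4 → hit
9 → hit
3 → hit
Page faults: 7.

7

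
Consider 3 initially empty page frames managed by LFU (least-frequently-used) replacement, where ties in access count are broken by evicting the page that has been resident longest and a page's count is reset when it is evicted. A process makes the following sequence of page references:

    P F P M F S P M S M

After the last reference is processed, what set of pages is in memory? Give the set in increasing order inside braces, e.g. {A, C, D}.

P -> fault, frames [P]
F -> fault, frames [P, F]
P -> hit
M -> fault, frames [P, F, M]
F -> hit
S -> fault, evict M, frames [P, F, S]
P -> hit
M -> fault, evict S, frames [P, F, M]
S -> fault, evict M, frames [P, F, S]
M -> fault, evict S, frames [P, F, M]

{F, M, P}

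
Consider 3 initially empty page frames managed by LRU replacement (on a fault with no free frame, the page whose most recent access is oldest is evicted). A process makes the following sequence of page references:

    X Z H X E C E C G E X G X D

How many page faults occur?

8

X → miss, frames (X)
Z → miss, frames (X Z)
H → miss, frames (X Z H)
X → hit
E → miss, evict Z, frames (H X E)
C → miss, evict H, frames (X E C)
E → hit
C → hit
G → miss, evict X, frames (E C G)
E → hit
X → miss, evict C, frames (G E X)
G → hit
X → hit
D → miss, evict E, frames (G X D)
Page faults: 8.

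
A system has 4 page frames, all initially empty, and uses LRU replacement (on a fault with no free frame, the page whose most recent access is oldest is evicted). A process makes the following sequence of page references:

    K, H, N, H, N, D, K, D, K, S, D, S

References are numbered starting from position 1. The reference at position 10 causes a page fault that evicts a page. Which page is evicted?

pos 1: K: miss, frames [K]
pos 2: H: miss, frames [K, H]
pos 3: N: miss, frames [K, H, N]
pos 4: H: hit
pos 5: N: hit
pos 6: D: miss, frames [K, H, N, D]
pos 7: K: hit
pos 8: D: hit
pos 9: K: hit
pos 10: S: miss, evict H, frames [N, D, K, S]
At position 10, page H is evicted.

H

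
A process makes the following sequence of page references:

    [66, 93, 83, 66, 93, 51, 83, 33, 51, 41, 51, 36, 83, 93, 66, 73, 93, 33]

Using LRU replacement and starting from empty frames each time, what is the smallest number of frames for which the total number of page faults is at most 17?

2

f=1: 18 faults
f=2: 17 faults
f=3: 13 faults
f=4: 12 faults
f=5: 11 faults
f=6: 10 faults
f=7: 9 faults
f=8: 8 faults
Smallest f with faults ≤ 17 is 2.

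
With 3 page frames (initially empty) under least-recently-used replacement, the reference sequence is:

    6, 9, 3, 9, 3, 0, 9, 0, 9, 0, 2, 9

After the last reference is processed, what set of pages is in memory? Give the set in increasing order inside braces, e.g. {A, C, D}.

{0, 2, 9}

6 → miss, frames (6)
9 → miss, frames (6 9)
3 → miss, frames (6 9 3)
9 → hit
3 → hit
0 → miss, evict 6, frames (9 3 0)
9 → hit
0 → hit
9 → hit
0 → hit
2 → miss, evict 3, frames (9 0 2)
9 → hit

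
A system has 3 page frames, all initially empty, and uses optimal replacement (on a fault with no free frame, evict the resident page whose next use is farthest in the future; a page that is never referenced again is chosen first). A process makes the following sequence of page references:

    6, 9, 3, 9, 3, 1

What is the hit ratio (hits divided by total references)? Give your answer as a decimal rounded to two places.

0.33

6 → fault, frames {6}
9 → fault, frames {6,9}
3 → fault, frames {6,9,3}
9 → hit
3 → hit
1 → fault, evict 3, frames {6,9,1}
Hits: 2 of 6 references → 2/6 = 0.3333.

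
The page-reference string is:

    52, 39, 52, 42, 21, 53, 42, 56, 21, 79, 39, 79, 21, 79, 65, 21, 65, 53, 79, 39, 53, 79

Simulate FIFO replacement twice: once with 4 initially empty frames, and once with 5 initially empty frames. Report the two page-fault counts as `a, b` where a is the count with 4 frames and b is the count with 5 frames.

13, 11

4 frames: F F . F F F . F . F F . F . F . . F F F . . → 13 faults.
5 frames: F F . F F F . F . F F . . . F F . F . . . . → 11 faults.
11 < 13: adding a frame reduced faults, as is typical.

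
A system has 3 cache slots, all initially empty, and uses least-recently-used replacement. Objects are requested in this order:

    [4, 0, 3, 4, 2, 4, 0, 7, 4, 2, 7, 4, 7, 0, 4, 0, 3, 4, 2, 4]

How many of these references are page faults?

4 -> miss, frames (4)
0 -> miss, frames (4 0)
3 -> miss, frames (4 0 3)
4 -> hit
2 -> miss, evict 0, frames (3 4 2)
4 -> hit
0 -> miss, evict 3, frames (2 4 0)
7 -> miss, evict 2, frames (4 0 7)
4 -> hit
2 -> miss, evict 0, frames (7 4 2)
7 -> hit
4 -> hit
7 -> hit
0 -> miss, evict 2, frames (4 7 0)
4 -> hit
0 -> hit
3 -> miss, evict 7, frames (4 0 3)
4 -> hit
2 -> miss, evict 0, frames (3 4 2)
4 -> hit
Page faults: 10.

10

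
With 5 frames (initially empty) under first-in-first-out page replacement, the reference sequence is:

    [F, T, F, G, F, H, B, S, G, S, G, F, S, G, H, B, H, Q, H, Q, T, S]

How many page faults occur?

F: miss, frames {F}
T: miss, frames {F,T}
F: hit
G: miss, frames {F,T,G}
F: hit
H: miss, frames {F,T,G,H}
B: miss, frames {F,T,G,H,B}
S: miss, evict F, frames {T,G,H,B,S}
G: hit
S: hit
G: hit
F: miss, evict T, frames {G,H,B,S,F}
S: hit
G: hit
H: hit
B: hit
H: hit
Q: miss, evict G, frames {H,B,S,F,Q}
H: hit
Q: hit
T: miss, evict H, frames {B,S,F,Q,T}
S: hit
Page faults: 9.

9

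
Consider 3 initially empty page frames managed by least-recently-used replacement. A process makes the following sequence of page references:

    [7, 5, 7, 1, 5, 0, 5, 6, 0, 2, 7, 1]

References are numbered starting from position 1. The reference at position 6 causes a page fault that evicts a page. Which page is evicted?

pos 1: 7: fault, frames {7}
pos 2: 5: fault, frames {7,5}
pos 3: 7: hit
pos 4: 1: fault, frames {5,7,1}
pos 5: 5: hit
pos 6: 0: fault, evict 7, frames {1,5,0}
At position 6, page 7 is evicted.

7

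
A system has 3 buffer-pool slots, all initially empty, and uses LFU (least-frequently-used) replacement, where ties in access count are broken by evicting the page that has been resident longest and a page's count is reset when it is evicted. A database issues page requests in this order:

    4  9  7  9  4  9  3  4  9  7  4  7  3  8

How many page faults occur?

4 → fault, frames [4]
9 → fault, frames [4, 9]
7 → fault, frames [4, 9, 7]
9 → hit
4 → hit
9 → hit
3 → fault, evict 7, frames [4, 9, 3]
4 → hit
9 → hit
7 → fault, evict 3, frames [4, 9, 7]
4 → hit
7 → hit
3 → fault, evict 7, frames [4, 9, 3]
8 → fault, evict 3, frames [4, 9, 8]
Page faults: 7.

7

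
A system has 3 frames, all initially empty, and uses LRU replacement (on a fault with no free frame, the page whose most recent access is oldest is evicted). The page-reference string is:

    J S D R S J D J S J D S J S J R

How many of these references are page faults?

J → fault, frames [J]
S → fault, frames [J, S]
D → fault, frames [J, S, D]
R → fault, evict J, frames [S, D, R]
S → hit
J → fault, evict D, frames [R, S, J]
D → fault, evict R, frames [S, J, D]
J → hit
S → hit
J → hit
D → hit
S → hit
J → hit
S → hit
J → hit
R → fault, evict D, frames [S, J, R]
Page faults: 7.

7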